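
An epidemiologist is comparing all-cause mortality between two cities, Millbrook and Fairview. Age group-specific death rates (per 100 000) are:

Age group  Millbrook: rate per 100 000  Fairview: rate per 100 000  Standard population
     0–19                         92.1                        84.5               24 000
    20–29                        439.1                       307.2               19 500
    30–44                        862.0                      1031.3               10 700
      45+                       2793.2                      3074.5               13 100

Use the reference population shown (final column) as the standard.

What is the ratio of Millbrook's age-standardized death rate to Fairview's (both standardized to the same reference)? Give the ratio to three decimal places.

Standard total = 67 300; weights = 0.3566, 0.2897, 0.1590, 0.1947.
Millbrook: 0.3566×92.1 + 0.2897×439.1 + 0.1590×862.0 + 0.1947×2793.2 = 840.8198 per 100 000.
Fairview: 0.3566×84.5 + 0.2897×307.2 + 0.1590×1031.3 + 0.1947×3074.5 = 881.5640 per 100 000.
Ratio = 840.8198 ÷ 881.5640 = 0.95378.

0.954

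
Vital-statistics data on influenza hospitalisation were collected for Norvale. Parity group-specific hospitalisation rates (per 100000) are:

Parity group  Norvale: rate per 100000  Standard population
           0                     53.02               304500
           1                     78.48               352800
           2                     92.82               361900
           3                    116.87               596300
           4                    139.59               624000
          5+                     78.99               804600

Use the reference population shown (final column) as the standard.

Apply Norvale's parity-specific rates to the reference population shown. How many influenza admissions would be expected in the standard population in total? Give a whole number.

Expected influenza admissions = Σ (standard pop × parity-specific rate ÷ 100000)
= 304500×53.02/100000 + 352800×78.48/100000 + 361900×92.82/100000 + 596300×116.87/100000 + 624000×139.59/100000 + 804600×78.99/100000
= 161.45 + 276.88 + 335.92 + 696.90 + 871.04 + 635.55 = 2977.73.

2978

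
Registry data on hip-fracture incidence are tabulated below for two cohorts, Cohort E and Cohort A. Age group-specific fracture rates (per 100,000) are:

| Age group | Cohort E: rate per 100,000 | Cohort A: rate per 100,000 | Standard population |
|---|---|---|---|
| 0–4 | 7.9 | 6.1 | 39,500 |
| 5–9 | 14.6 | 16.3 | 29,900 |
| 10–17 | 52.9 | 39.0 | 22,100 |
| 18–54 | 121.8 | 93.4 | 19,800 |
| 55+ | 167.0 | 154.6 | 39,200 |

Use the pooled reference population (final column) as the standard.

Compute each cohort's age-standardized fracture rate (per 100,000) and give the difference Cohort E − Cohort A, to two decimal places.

9.14

Standard total = 150,500; weights = 0.2625, 0.1987, 0.1468, 0.1316, 0.2605.
Cohort E: 0.2625×7.9 + 0.1987×14.6 + 0.1468×52.9 + 0.1316×121.8 + 0.2605×167.0 = 72.2639 per 100,000.
Cohort A: 0.2625×6.1 + 0.1987×16.3 + 0.1468×39.0 + 0.1316×93.4 + 0.2605×154.6 = 63.1220 per 100,000.
Difference = 72.2639 − 63.1220 = 9.1419.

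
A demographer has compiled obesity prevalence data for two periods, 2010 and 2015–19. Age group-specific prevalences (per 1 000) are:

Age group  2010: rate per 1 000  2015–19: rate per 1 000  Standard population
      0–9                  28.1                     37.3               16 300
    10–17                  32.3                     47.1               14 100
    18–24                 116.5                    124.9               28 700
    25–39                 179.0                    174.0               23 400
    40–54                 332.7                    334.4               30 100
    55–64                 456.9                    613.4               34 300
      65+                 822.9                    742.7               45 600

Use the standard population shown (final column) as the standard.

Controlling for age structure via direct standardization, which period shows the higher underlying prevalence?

Standard total = 192 500; weights = 0.0847, 0.0732, 0.1491, 0.1216, 0.1564, 0.1782, 0.2369.
2010: 0.0847×28.1 + 0.0732×32.3 + 0.1491×116.5 + 0.1216×179.0 + 0.1564×332.7 + 0.1782×456.9 + 0.2369×822.9 = 372.2379 per 1 000.
2015–19: 0.0847×37.3 + 0.0732×47.1 + 0.1491×124.9 + 0.1216×174.0 + 0.1564×334.4 + 0.1782×613.4 + 0.2369×742.7 = 383.8988 per 1 000.

2015–19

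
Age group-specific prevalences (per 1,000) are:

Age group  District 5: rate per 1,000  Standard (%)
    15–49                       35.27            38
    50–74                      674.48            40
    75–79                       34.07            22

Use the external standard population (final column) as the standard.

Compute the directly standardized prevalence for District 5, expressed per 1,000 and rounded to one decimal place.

290.7

Standard weights: 0.38, 0.40, 0.22.
Standardized rate: 0.3800×35.27 + 0.4000×674.48 + 0.2200×34.07 = 290.6900 per 1,000.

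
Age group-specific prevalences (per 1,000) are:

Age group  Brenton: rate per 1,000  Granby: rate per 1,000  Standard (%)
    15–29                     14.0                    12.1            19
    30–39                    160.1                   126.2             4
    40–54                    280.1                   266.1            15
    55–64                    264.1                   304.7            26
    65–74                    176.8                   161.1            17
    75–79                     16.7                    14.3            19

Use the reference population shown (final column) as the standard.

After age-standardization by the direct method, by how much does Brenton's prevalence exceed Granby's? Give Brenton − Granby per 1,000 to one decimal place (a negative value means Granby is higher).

-3.6

Standard weights: 0.19, 0.04, 0.15, 0.26, 0.17, 0.19.
Brenton: 0.1900×14.0 + 0.0400×160.1 + 0.1500×280.1 + 0.2600×264.1 + 0.1700×176.8 + 0.1900×16.7 = 152.9740 per 1,000.
Granby: 0.1900×12.1 + 0.0400×126.2 + 0.1500×266.1 + 0.2600×304.7 + 0.1700×161.1 + 0.1900×14.3 = 156.5880 per 1,000.
Difference = 152.9740 − 156.5880 = -3.6140.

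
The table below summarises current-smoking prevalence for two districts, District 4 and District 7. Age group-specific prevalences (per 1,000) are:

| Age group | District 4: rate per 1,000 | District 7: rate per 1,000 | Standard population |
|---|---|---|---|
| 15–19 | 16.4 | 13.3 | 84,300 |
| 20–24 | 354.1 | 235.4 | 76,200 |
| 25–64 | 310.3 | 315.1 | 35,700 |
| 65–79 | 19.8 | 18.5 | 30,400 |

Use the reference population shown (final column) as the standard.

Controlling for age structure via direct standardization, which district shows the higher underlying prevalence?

District 4

Standard total = 226,600; weights = 0.3720, 0.3363, 0.1575, 0.1342.
District 4: 0.3720×16.4 + 0.3363×354.1 + 0.1575×310.3 + 0.1342×19.8 = 176.7192 per 1,000.
District 7: 0.3720×13.3 + 0.3363×235.4 + 0.1575×315.1 + 0.1342×18.5 = 136.2319 per 1,000.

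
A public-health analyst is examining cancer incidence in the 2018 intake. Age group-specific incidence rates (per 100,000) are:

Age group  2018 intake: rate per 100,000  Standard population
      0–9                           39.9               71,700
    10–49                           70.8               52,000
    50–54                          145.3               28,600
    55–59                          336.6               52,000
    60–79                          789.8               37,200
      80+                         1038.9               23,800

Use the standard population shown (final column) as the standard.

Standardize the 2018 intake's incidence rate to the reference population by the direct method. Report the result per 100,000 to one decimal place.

Standard total = 265,300; weights = 0.2703, 0.1960, 0.1078, 0.1960, 0.1402, 0.0897.
Standardized rate: 0.2703×39.9 + 0.1960×70.8 + 0.1078×145.3 + 0.1960×336.6 + 0.1402×789.8 + 0.0897×1038.9 = 310.2435 per 100,000.

310.2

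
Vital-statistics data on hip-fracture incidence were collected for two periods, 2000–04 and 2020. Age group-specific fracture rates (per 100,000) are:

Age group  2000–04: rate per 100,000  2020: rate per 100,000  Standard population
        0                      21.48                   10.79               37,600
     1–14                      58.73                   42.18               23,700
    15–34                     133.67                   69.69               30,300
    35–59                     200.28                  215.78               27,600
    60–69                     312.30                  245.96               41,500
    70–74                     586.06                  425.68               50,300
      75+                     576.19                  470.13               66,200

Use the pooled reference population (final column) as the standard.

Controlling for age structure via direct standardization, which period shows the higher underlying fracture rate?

Standard total = 277,200; weights = 0.1356, 0.0855, 0.1093, 0.0996, 0.1497, 0.1815, 0.2388.
2000–04: 0.1356×21.48 + 0.0855×58.73 + 0.1093×133.67 + 0.0996×200.28 + 0.1497×312.30 + 0.1815×586.06 + 0.2388×576.19 = 333.1909 per 100,000.
2020: 0.1356×10.79 + 0.0855×42.18 + 0.1093×69.69 + 0.0996×215.78 + 0.1497×245.96 + 0.1815×425.68 + 0.2388×470.13 = 260.5128 per 100,000.

2000–04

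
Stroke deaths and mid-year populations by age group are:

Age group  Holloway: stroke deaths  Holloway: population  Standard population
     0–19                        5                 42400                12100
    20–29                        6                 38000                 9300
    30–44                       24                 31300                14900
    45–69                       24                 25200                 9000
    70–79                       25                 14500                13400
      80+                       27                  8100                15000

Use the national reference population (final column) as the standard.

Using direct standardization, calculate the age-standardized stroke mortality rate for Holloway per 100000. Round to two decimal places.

Age-specific rates per 100000 for Holloway: 11.79, 15.79, 76.68, 95.24, 172.41, 333.33.
Standard total = 73700; weights = 0.1642, 0.1262, 0.2022, 0.1221, 0.1818, 0.2035.
Standardized rate: 0.1642×11.79 + 0.1262×15.79 + 0.2022×76.68 + 0.1221×95.24 + 0.1818×172.41 + 0.2035×333.33 = 130.2512 per 100000.

130.25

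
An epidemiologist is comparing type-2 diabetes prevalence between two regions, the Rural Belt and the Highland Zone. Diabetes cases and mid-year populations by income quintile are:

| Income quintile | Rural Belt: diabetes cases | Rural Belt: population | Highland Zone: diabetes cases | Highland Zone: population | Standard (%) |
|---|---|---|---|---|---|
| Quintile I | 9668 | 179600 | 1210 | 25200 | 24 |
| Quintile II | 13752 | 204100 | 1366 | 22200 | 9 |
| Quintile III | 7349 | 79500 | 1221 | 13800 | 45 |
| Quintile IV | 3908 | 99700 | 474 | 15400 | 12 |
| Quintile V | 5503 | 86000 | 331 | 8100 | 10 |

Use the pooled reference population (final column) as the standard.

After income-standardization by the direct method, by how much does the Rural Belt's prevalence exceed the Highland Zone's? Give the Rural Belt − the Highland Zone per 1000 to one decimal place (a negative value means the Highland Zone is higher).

7.0

Income-specific rates per 1000 for the Rural Belt: 53.831, 67.379, 92.440, 39.198, 63.988.
For the Highland Zone: 48.016, 61.532, 88.478, 30.779, 40.864.
Standard weights: 0.24, 0.09, 0.45, 0.12, 0.10.
The Rural Belt: 0.2400×53.831 + 0.0900×67.379 + 0.4500×92.440 + 0.1200×39.198 + 0.1000×63.988 = 71.6841 per 1000.
The Highland Zone: 0.2400×48.016 + 0.0900×61.532 + 0.4500×88.478 + 0.1200×30.779 + 0.1000×40.864 = 64.6568 per 1000.
Difference = 71.6841 − 64.6568 = 7.0273.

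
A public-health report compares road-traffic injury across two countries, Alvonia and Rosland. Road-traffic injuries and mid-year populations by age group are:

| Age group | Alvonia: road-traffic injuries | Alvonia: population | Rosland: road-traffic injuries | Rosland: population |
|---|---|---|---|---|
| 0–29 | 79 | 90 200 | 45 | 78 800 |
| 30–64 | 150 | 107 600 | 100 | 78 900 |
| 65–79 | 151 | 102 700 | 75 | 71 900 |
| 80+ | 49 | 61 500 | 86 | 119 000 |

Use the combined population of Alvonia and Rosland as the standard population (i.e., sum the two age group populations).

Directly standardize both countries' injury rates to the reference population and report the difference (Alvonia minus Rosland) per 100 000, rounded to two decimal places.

Age-specific rates per 100 000 for Alvonia: 87.58, 139.41, 147.03, 79.67.
For Rosland: 57.11, 126.74, 104.31, 72.27.
Combined standard total = 710 600; weights = 0.2378, 0.2625, 0.2457, 0.2540.
Alvonia: 0.2378×87.58 + 0.2625×139.41 + 0.2457×147.03 + 0.2540×79.67 = 113.7819 per 100 000.
Rosland: 0.2378×57.11 + 0.2625×126.74 + 0.2457×104.31 + 0.2540×72.27 = 90.8329 per 100 000.
Difference = 113.7819 − 90.8329 = 22.9490.

22.95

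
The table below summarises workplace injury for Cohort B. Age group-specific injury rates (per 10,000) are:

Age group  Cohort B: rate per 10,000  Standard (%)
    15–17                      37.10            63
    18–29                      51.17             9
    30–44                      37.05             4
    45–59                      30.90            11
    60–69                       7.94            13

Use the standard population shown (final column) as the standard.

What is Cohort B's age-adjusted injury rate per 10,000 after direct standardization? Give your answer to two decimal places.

Standard weights: 0.63, 0.09, 0.04, 0.11, 0.13.
Standardized rate: 0.6300×37.10 + 0.0900×51.17 + 0.0400×37.05 + 0.1100×30.90 + 0.1300×7.94 = 33.8915 per 10,000.

33.89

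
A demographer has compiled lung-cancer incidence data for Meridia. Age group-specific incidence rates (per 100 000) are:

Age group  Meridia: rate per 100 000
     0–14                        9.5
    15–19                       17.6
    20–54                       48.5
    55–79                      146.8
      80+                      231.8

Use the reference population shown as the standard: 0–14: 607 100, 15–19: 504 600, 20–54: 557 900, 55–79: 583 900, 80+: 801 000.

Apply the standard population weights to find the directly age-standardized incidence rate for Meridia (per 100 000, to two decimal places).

102.50

Standard total = 3 054 500; weights = 0.1988, 0.1652, 0.1826, 0.1912, 0.2622.
Standardized rate: 0.1988×9.5 + 0.1652×17.6 + 0.1826×48.5 + 0.1912×146.8 + 0.2622×231.8 = 102.5028 per 100 000.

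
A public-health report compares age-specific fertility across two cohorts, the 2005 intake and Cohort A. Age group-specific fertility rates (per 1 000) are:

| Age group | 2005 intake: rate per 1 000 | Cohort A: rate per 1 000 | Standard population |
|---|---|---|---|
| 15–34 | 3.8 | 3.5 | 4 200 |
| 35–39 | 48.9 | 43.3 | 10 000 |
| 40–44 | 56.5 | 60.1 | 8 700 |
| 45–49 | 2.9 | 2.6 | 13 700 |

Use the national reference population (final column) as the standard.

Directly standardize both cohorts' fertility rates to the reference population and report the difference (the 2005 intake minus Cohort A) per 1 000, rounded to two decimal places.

0.82

Standard total = 36 600; weights = 0.1148, 0.2732, 0.2377, 0.3743.
The 2005 intake: 0.1148×3.8 + 0.2732×48.9 + 0.2377×56.5 + 0.3743×2.9 = 28.3126 per 1 000.
Cohort A: 0.1148×3.5 + 0.2732×43.3 + 0.2377×60.1 + 0.3743×2.6 = 27.4915 per 1 000.
Difference = 28.3126 − 27.4915 = 0.8210.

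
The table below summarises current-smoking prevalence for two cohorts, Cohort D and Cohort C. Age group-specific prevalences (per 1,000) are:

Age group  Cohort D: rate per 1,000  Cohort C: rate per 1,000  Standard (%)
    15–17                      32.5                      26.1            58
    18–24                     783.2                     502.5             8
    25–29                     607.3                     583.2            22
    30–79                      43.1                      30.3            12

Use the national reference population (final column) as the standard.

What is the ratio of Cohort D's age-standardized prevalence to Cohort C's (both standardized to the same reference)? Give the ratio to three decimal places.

1.176

Standard weights: 0.58, 0.08, 0.22, 0.12.
Cohort D: 0.5800×32.5 + 0.0800×783.2 + 0.2200×607.3 + 0.1200×43.1 = 220.2840 per 1,000.
Cohort C: 0.5800×26.1 + 0.0800×502.5 + 0.2200×583.2 + 0.1200×30.3 = 187.2780 per 1,000.
Ratio = 220.2840 ÷ 187.2780 = 1.17624.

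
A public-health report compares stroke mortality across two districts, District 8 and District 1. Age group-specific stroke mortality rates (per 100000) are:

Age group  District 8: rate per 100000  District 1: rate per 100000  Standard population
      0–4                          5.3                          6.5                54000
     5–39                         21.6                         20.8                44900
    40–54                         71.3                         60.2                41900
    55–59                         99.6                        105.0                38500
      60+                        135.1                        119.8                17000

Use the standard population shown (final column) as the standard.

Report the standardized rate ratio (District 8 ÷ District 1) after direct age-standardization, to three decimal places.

1.049

Standard total = 196300; weights = 0.2751, 0.2287, 0.2134, 0.1961, 0.0866.
District 8: 0.2751×5.3 + 0.2287×21.6 + 0.2134×71.3 + 0.1961×99.6 + 0.0866×135.1 = 52.8518 per 100000.
District 1: 0.2751×6.5 + 0.2287×20.8 + 0.2134×60.2 + 0.1961×105.0 + 0.0866×119.8 = 50.3637 per 100000.
Ratio = 52.8518 ÷ 50.3637 = 1.04940.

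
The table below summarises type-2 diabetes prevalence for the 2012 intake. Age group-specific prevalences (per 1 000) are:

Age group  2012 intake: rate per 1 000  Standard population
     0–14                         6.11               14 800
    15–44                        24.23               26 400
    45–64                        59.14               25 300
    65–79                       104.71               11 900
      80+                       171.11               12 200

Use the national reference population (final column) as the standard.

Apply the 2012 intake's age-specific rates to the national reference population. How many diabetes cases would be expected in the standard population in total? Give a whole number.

5560

Expected diabetes cases = Σ (standard pop × age-specific rate ÷ 1 000)
= 14 800×6.11/1 000 + 26 400×24.23/1 000 + 25 300×59.14/1 000 + 11 900×104.71/1 000 + 12 200×171.11/1 000
= 90.43 + 639.67 + 1496.24 + 1246.05 + 2087.54 = 5559.93.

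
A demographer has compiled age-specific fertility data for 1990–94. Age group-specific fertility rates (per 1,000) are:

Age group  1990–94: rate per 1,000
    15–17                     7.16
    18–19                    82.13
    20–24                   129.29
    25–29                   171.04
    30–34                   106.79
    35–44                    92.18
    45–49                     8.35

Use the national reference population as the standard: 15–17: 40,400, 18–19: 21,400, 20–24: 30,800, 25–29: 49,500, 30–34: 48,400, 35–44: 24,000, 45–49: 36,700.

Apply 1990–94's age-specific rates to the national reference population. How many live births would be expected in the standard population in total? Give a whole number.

Expected live births = Σ (standard pop × age-specific rate ÷ 1,000)
= 40,400×7.16/1,000 + 21,400×82.13/1,000 + 30,800×129.29/1,000 + 49,500×171.04/1,000 + 48,400×106.79/1,000 + 24,000×92.18/1,000 + 36,700×8.35/1,000
= 289.26 + 1757.58 + 3982.13 + 8466.48 + 5168.64 + 2212.32 + 306.44 = 22182.86.

22183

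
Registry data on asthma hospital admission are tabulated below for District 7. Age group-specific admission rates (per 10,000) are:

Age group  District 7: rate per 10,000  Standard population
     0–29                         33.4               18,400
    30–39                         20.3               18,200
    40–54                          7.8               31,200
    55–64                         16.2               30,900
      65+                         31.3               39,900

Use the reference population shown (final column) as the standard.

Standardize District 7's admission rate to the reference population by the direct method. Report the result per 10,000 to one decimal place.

21.5

Standard total = 138,600; weights = 0.1328, 0.1313, 0.2251, 0.2229, 0.2879.
Standardized rate: 0.1328×33.4 + 0.1313×20.3 + 0.2251×7.8 + 0.2229×16.2 + 0.2879×31.3 = 21.4778 per 10,000.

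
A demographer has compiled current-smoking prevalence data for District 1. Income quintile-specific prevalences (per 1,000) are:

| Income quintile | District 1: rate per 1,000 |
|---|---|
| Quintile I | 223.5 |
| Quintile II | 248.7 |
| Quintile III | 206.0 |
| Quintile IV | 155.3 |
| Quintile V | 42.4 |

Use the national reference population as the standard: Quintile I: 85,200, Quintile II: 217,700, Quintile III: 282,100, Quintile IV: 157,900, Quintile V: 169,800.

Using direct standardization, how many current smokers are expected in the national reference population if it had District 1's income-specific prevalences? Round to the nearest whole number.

163018

Expected current smokers = Σ (standard pop × income-specific rate ÷ 1,000)
= 85,200×223.5/1,000 + 217,700×248.7/1,000 + 282,100×206.0/1,000 + 157,900×155.3/1,000 + 169,800×42.4/1,000
= 19042.20 + 54141.99 + 58112.60 + 24521.87 + 7199.52 = 163018.18.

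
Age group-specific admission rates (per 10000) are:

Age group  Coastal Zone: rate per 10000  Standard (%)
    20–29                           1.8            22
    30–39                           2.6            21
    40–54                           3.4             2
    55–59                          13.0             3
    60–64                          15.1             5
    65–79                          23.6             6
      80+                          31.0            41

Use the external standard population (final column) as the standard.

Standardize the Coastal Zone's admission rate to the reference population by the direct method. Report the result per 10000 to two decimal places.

16.28

Standard weights: 0.22, 0.21, 0.02, 0.03, 0.05, 0.06, 0.41.
Standardized rate: 0.2200×1.8 + 0.2100×2.6 + 0.0200×3.4 + 0.0300×13.0 + 0.0500×15.1 + 0.0600×23.6 + 0.4100×31.0 = 16.2810 per 10000.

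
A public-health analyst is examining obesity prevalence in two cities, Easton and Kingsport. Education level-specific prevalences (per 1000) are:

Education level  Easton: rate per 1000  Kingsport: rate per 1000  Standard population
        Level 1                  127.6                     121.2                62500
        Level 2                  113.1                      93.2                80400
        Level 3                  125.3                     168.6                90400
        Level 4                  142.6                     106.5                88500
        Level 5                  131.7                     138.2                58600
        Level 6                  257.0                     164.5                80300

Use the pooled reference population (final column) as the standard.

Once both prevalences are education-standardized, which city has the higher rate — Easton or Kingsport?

Standard total = 460700; weights = 0.1357, 0.1745, 0.1962, 0.1921, 0.1272, 0.1743.
Easton: 0.1357×127.6 + 0.1745×113.1 + 0.1962×125.3 + 0.1921×142.6 + 0.1272×131.7 + 0.1743×257.0 = 150.5756 per 1000.
Kingsport: 0.1357×121.2 + 0.1745×93.2 + 0.1962×168.6 + 0.1921×106.5 + 0.1272×138.2 + 0.1743×164.5 = 132.5002 per 1000.

Easton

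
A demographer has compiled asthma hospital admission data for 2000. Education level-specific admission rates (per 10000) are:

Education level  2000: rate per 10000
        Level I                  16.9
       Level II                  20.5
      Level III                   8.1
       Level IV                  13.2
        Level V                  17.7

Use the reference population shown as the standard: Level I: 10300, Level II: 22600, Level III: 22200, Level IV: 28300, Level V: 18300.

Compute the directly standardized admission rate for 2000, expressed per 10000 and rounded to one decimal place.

14.9

Standard total = 101700; weights = 0.1013, 0.2222, 0.2183, 0.2783, 0.1799.
Standardized rate: 0.1013×16.9 + 0.2222×20.5 + 0.2183×8.1 + 0.2783×13.2 + 0.1799×17.7 = 14.8934 per 10000.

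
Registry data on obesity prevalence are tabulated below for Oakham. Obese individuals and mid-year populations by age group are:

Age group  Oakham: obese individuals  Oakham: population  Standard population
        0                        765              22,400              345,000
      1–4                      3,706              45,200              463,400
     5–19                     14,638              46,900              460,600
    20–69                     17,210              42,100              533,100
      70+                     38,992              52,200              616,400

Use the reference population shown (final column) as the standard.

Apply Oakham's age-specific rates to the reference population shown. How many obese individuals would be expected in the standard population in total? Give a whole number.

Age-specific rates per 1,000 for Oakham: 34.152, 81.991, 312.111, 408.789, 746.973.
Expected obese individuals = Σ (standard pop × age-specific rate ÷ 1,000)
= 345,000×34.152/1,000 + 463,400×81.991/1,000 + 460,600×312.111/1,000 + 533,100×408.789/1,000 + 616,400×746.973/1,000
= 11782.37 + 37994.70 + 143758.27 + 217925.20 + 460434.27 = 871894.80.

871895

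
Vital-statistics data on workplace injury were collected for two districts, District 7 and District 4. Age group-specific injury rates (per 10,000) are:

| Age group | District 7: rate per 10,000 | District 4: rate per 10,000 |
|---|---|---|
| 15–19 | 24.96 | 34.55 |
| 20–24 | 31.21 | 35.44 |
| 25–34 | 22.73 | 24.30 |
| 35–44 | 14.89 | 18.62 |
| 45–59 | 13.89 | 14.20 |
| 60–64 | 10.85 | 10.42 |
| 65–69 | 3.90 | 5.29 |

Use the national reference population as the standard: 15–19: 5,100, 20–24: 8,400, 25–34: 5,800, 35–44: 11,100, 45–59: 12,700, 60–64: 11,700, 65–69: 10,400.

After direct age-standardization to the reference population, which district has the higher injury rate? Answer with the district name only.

District 4

Standard total = 65,200; weights = 0.0782, 0.1288, 0.0890, 0.1702, 0.1948, 0.1794, 0.1595.
District 7: 0.0782×24.96 + 0.1288×31.21 + 0.0890×22.73 + 0.1702×14.89 + 0.1948×13.89 + 0.1794×10.85 + 0.1595×3.90 = 15.8049 per 10,000.
District 4: 0.0782×34.55 + 0.1288×35.44 + 0.0890×24.30 + 0.1702×18.62 + 0.1948×14.20 + 0.1794×10.42 + 0.1595×5.29 = 18.0796 per 10,000.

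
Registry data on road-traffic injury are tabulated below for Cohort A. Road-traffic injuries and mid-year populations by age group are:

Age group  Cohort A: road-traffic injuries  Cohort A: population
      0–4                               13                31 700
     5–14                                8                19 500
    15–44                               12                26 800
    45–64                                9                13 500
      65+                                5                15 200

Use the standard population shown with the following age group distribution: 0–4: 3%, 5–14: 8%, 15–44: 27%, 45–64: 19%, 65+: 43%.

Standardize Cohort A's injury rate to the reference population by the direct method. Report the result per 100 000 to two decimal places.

Age-specific rates per 100 000 for Cohort A: 41.01, 41.03, 44.78, 66.67, 32.89.
Standard weights: 0.03, 0.08, 0.27, 0.19, 0.43.
Standardized rate: 0.0300×41.01 + 0.0800×41.03 + 0.2700×44.78 + 0.1900×66.67 + 0.4300×32.89 = 43.4133 per 100 000.

43.41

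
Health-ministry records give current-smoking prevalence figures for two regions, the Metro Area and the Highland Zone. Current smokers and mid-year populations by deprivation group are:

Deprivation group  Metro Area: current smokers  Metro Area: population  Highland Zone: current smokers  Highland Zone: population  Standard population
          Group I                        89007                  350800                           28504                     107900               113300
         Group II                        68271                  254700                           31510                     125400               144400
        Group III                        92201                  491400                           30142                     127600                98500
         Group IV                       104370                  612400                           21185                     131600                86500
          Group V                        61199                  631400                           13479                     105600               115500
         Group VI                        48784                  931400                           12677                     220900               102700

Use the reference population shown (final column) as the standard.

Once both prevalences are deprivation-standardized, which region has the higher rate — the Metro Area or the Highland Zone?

Deprivation-specific rates per 1000 for the Metro Area: 253.726, 268.045, 187.629, 170.428, 96.926, 52.377.
For the Highland Zone: 264.171, 251.276, 236.223, 160.980, 127.642, 57.388.
Standard total = 660900; weights = 0.1714, 0.2185, 0.1490, 0.1309, 0.1748, 0.1554.
The Metro Area: 0.1714×253.726 + 0.2185×268.045 + 0.1490×187.629 + 0.1309×170.428 + 0.1748×96.926 + 0.1554×52.377 = 177.4101 per 1000.
The Highland Zone: 0.1714×264.171 + 0.2185×251.276 + 0.1490×236.223 + 0.1309×160.980 + 0.1748×127.642 + 0.1554×57.388 = 187.6893 per 1000.

Highland Zone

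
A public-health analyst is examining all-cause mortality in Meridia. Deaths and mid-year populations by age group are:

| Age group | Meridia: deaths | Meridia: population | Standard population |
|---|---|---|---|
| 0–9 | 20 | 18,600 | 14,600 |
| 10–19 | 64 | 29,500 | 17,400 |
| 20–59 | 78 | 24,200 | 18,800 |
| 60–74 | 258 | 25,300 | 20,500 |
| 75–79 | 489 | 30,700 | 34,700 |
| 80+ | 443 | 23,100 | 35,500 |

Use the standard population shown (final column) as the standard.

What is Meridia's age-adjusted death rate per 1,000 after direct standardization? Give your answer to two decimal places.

11.00

Age-specific rates per 1,000 for Meridia: 1.075, 2.169, 3.223, 10.198, 15.928, 19.177.
Standard total = 141,500; weights = 0.1032, 0.1230, 0.1329, 0.1449, 0.2452, 0.2509.
Standardized rate: 0.1032×1.075 + 0.1230×2.169 + 0.1329×3.223 + 0.1449×10.198 + 0.2452×15.928 + 0.2509×19.177 = 11.0008 per 1,000.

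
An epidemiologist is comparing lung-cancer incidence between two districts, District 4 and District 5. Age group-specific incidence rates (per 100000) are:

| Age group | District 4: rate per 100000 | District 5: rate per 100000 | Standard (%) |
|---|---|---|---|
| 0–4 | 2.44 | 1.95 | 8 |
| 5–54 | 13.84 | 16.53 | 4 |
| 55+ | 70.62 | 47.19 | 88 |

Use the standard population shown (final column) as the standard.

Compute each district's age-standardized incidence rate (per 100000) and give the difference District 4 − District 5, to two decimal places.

Standard weights: 0.08, 0.04, 0.88.
District 4: 0.0800×2.44 + 0.0400×13.84 + 0.8800×70.62 = 62.8944 per 100000.
District 5: 0.0800×1.95 + 0.0400×16.53 + 0.8800×47.19 = 42.3444 per 100000.
Difference = 62.8944 − 42.3444 = 20.5500.

20.55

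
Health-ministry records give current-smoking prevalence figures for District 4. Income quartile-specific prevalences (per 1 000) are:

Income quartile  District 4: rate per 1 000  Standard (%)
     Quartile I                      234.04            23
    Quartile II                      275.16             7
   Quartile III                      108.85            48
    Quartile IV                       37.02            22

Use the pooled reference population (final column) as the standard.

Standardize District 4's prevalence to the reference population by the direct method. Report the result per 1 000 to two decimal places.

Standard weights: 0.23, 0.07, 0.48, 0.22.
Standardized rate: 0.2300×234.04 + 0.0700×275.16 + 0.4800×108.85 + 0.2200×37.02 = 133.4828 per 1 000.

133.48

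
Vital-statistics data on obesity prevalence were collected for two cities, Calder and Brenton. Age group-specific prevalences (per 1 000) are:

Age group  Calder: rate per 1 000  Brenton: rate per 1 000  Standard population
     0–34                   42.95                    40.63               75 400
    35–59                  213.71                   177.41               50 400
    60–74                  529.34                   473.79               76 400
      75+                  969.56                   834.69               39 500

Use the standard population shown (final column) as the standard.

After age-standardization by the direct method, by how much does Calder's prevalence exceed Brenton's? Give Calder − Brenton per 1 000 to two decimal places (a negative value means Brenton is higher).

Standard total = 241 700; weights = 0.3120, 0.2085, 0.3161, 0.1634.
Calder: 0.3120×42.95 + 0.2085×213.71 + 0.3161×529.34 + 0.1634×969.56 = 383.7344 per 1 000.
Brenton: 0.3120×40.63 + 0.2085×177.41 + 0.3161×473.79 + 0.1634×834.69 = 335.8410 per 1 000.
Difference = 383.7344 − 335.8410 = 47.8934.

47.89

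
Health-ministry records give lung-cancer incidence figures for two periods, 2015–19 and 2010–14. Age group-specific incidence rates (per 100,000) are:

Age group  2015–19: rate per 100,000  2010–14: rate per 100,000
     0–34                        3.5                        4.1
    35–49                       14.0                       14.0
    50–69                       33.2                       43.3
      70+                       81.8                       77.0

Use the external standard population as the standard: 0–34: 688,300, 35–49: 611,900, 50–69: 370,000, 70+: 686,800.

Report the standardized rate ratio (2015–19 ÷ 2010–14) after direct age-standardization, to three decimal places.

Standard total = 2,357,000; weights = 0.2920, 0.2596, 0.1570, 0.2914.
2015–19: 0.2920×3.5 + 0.2596×14.0 + 0.1570×33.2 + 0.2914×81.8 = 33.7038 per 100,000.
2010–14: 0.2920×4.1 + 0.2596×14.0 + 0.1570×43.3 + 0.2914×77.0 = 34.0659 per 100,000.
Ratio = 33.7038 ÷ 34.0659 = 0.98937.

0.989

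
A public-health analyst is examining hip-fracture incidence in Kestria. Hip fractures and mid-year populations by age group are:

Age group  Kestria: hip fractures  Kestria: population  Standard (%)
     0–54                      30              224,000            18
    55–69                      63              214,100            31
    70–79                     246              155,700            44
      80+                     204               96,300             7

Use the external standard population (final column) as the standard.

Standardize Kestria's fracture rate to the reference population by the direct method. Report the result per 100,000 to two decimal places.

95.88

Age-specific rates per 100,000 for Kestria: 13.39, 29.43, 158.00, 211.84.
Standard weights: 0.18, 0.31, 0.44, 0.07.
Standardized rate: 0.1800×13.39 + 0.3100×29.43 + 0.4400×158.00 + 0.0700×211.84 = 95.8796 per 100,000.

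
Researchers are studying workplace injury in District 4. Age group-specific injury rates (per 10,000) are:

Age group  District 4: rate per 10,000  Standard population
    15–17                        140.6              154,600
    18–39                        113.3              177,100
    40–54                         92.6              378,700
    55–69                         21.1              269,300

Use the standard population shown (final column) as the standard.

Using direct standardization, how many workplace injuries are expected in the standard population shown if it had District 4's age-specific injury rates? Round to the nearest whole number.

8255

Expected workplace injuries = Σ (standard pop × age-specific rate ÷ 10,000)
= 154,600×140.6/10,000 + 177,100×113.3/10,000 + 378,700×92.6/10,000 + 269,300×21.1/10,000
= 2173.68 + 2006.54 + 3506.76 + 568.22 = 8255.20.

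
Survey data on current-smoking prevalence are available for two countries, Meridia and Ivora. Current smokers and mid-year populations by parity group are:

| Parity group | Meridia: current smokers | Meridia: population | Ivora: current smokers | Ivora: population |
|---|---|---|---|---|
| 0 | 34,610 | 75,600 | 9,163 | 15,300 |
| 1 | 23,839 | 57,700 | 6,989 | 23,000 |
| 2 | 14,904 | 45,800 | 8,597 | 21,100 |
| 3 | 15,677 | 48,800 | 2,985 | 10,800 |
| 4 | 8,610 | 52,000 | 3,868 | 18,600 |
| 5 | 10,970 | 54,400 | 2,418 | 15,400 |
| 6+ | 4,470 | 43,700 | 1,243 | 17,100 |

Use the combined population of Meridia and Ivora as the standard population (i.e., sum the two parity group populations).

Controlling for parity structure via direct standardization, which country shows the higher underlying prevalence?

Ivora

Parity-specific rates per 1,000 for Meridia: 457.804, 413.154, 325.415, 321.250, 165.577, 201.654, 102.288.
For Ivora: 598.889, 303.870, 407.441, 276.389, 207.957, 157.013, 72.690.
Combined standard total = 499,300; weights = 0.1821, 0.1616, 0.1340, 0.1194, 0.1414, 0.1398, 0.1218.
Meridia: 0.1821×457.804 + 0.1616×413.154 + 0.1340×325.415 + 0.1194×321.250 + 0.1414×165.577 + 0.1398×201.654 + 0.1218×102.288 = 296.1287 per 1,000.
Ivora: 0.1821×598.889 + 0.1616×303.870 + 0.1340×407.441 + 0.1194×276.389 + 0.1414×207.957 + 0.1398×157.013 + 0.1218×72.690 = 305.9336 per 1,000.
The crude rates (299.15 vs 290.71) would put Meridia higher, but that reflects its parity composition; once standardized to a common parity structure, Ivora has the higher underlying rate.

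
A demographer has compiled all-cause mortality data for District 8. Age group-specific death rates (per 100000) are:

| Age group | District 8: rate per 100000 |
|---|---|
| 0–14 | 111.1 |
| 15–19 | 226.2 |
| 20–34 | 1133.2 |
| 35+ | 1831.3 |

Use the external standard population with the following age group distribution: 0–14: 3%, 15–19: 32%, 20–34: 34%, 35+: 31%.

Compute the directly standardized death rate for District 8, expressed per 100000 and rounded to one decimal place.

Standard weights: 0.03, 0.32, 0.34, 0.31.
Standardized rate: 0.0300×111.1 + 0.3200×226.2 + 0.3400×1133.2 + 0.3100×1831.3 = 1028.7080 per 100000.

1028.7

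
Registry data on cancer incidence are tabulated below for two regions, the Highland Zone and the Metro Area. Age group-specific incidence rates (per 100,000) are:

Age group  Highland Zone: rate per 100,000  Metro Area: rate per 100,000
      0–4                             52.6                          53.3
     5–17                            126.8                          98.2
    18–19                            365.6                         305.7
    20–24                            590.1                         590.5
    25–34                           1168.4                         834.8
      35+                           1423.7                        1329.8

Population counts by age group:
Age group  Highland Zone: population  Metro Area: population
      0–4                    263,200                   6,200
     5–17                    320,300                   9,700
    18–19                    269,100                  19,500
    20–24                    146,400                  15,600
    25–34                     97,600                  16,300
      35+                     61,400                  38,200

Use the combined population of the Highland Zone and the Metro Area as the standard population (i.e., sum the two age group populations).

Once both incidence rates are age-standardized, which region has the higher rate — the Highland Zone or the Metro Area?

Highland Zone

Combined standard total = 1,263,500; weights = 0.2132, 0.2612, 0.2284, 0.1282, 0.0901, 0.0788.
The Highland Zone: 0.2132×52.6 + 0.2612×126.8 + 0.2284×365.6 + 0.1282×590.1 + 0.0901×1168.4 + 0.0788×1423.7 = 421.0559 per 100,000.
The Metro Area: 0.2132×53.3 + 0.2612×98.2 + 0.2284×305.7 + 0.1282×590.5 + 0.0901×834.8 + 0.0788×1329.8 = 362.6299 per 100,000.
The crude rates (380.56 vs 766.46) would put the Metro Area higher, but that reflects its age composition; once standardized to a common age structure, the Highland Zone has the higher underlying rate.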